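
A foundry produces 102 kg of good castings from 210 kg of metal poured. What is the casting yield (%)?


Formula: Casting Yield = (W_good / W_total) * 100
Yield = (102 kg / 210 kg) * 100 = 48.5714%

Final answer: 48.5714%


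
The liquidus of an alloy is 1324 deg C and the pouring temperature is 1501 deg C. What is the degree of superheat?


Formula: Superheat = T_pour - T_melt
Superheat = 1501 - 1324 = 177 deg C


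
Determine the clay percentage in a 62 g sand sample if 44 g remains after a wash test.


Formula: Clay% = (W_total - W_washed) / W_total * 100
Clay mass = 62 - 44 = 18 g
Clay% = 18 / 62 * 100 = 29.0323%

29.0323%


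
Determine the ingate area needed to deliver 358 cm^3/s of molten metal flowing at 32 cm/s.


Formula: A_ingate = Q / v  (continuity equation)
A = 358 cm^3/s / 32 cm/s = 11.1875 cm^2

11.1875 cm^2


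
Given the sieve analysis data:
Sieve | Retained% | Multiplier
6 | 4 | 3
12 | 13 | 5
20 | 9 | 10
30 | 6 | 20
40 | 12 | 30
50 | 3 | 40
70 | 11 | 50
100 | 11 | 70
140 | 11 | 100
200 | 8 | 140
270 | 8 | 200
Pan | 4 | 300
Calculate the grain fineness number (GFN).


Formula: GFN = sum(pct * multiplier) / sum(pct)
sum(pct * multiplier) = 7107
sum(pct) = 100
GFN = 7107 / 100 = 71.07

Final answer: 71.07


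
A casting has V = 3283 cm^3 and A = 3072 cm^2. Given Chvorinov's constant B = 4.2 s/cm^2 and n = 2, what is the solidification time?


Formula: t_s = B * (V/A)^n  (Chvorinov's rule, n=2)
Modulus M = V/A = 3283/3072 = 1.068685 cm
M^2 = 1.068685^2 = 1.142088 cm^2
t_s = 4.2 * 1.142088 = 4.7968 s

Final answer: 4.7968 s


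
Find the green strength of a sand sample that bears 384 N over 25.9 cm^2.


Formula: Compressive Strength = Force / Area
Strength = 384 N / 25.9 cm^2 = 14.8263 N/cm^2

Answer: 14.8263 N/cm^2


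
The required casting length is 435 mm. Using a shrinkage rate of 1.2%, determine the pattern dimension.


Formula: L_pattern = L_casting * (1 + shrinkage_rate/100)
Shrinkage factor = 1 + 1.2/100 = 1.012
L_pattern = 435 mm * 1.012 = 440.2200 mm

Final answer: 440.2200 mm


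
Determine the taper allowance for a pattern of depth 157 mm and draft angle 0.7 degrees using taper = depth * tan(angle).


Formula: taper = depth * tan(draft_angle)
tan(0.7 deg) = 0.0122179
taper = 157 mm * 0.0122179 = 1.9182 mm

Final answer: 1.9182 mm


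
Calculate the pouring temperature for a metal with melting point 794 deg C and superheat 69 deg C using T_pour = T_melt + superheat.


Formula: T_pour = T_melt + Superheat
T_pour = 794 + 69 = 863 deg C

Final answer: 863 deg C


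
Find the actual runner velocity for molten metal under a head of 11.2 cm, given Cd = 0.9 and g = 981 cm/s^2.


Formula: v = Cd * sqrt(2 * g * h)  (Torricelli with discharge coefficient)
2*g*h = 2 * 981 * 11.2 = 21974.4 cm^2/s^2
sqrt(21974.4) = 148.23765 cm/s
v = 0.9 * 148.23765 = 133.4139 cm/s

Final answer: 133.4139 cm/s


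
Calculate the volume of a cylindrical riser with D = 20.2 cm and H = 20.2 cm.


Formula: V = pi * (D/2)^2 * H  (cylinder volume)
Radius = D/2 = 20.2/2 = 10.1 cm
V = pi * 10.1^2 * 20.2 = 6473.5721 cm^3


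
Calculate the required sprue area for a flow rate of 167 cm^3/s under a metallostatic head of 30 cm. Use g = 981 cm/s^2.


Formula: v = sqrt(2*g*h), A = Q/v
Velocity: v = sqrt(2 * 981 * 30) = sqrt(58860) = 242.6108 cm/s
Sprue area: A = Q / v = 167 / 242.6108 = 0.6883 cm^2

0.6883 cm^2


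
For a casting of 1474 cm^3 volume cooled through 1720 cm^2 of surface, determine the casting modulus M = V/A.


Formula: Casting Modulus M = V / A
M = 1474 cm^3 / 1720 cm^2 = 0.8570 cm

Answer: 0.8570 cm


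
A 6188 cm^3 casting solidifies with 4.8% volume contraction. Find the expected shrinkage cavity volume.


Formula: V_shrink = V_casting * shrinkage_pct / 100
V_shrink = 6188 cm^3 * 4.8 / 100 = 297.0240 cm^3

297.0240 cm^3


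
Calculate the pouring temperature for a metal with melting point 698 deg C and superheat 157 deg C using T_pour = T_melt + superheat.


Formula: T_pour = T_melt + Superheat
T_pour = 698 + 157 = 855 deg C

Final answer: 855 deg C


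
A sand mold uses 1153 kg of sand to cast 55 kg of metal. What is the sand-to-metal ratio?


Formula: Sand-to-Metal Ratio = W_sand / W_metal
Ratio = 1153 kg / 55 kg = 20.9636

Answer: 20.9636


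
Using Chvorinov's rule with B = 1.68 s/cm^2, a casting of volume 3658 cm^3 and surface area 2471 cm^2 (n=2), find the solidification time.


Formula: t_s = B * (V/A)^n  (Chvorinov's rule, n=2)
Modulus M = V/A = 3658/2471 = 1.480372 cm
M^2 = 1.480372^2 = 2.191501 cm^2
t_s = 1.68 * 2.191501 = 3.6817 s

3.6817 s


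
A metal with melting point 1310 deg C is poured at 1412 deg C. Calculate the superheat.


Formula: Superheat = T_pour - T_melt
Superheat = 1412 - 1310 = 102 deg C

Final answer: 102 deg C


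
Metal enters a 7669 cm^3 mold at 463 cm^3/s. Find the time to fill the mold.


Formula: t_fill = V_mold / Q_flow
t = 7669 cm^3 / 463 cm^3/s = 16.5637 s

16.5637 s


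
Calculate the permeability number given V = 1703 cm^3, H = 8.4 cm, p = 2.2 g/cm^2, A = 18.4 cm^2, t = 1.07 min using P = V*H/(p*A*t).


Formula: Permeability Number P = (V * H) / (p * A * t)
Numerator: V * H = 1703 * 8.4 = 14305.2
Denominator: p * A * t = 2.2 * 18.4 * 1.07 = 43.3136
P = 14305.2 / 43.3136 = 330.2704

Final answer: 330.2704


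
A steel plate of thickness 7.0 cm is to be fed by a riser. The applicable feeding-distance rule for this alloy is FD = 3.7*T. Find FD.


Formula: FD = 3.7 * T  (riser feeding-distance rule)
FD = 3.7 * 7.0 cm = 25.9000 cm

Final answer: 25.9000 cm


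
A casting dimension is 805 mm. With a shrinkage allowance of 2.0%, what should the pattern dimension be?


Formula: L_pattern = L_casting * (1 + shrinkage_rate/100)
Shrinkage factor = 1 + 2.0/100 = 1.02
L_pattern = 805 mm * 1.02 = 821.1000 mm


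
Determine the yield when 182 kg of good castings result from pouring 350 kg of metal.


Formula: Casting Yield = (W_good / W_total) * 100
Yield = (182 kg / 350 kg) * 100 = 52.0000%

52.0000%


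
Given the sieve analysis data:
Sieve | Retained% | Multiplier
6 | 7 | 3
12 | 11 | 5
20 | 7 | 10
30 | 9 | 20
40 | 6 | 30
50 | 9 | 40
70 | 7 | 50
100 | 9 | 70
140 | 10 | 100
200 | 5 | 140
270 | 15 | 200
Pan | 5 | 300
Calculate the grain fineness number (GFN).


Formula: GFN = sum(pct * multiplier) / sum(pct)
sum(pct * multiplier) = 8046
sum(pct) = 100
GFN = 8046 / 100 = 80.46

80.46


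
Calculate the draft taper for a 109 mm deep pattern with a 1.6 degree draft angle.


Formula: taper = depth * tan(draft_angle)
tan(1.6 deg) = 0.0279325
taper = 109 mm * 0.0279325 = 3.0446 mm

Final answer: 3.0446 mm


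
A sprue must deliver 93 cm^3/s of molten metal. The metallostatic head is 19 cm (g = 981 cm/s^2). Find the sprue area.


Formula: v = sqrt(2*g*h), A = Q/v
Velocity: v = sqrt(2 * 981 * 19) = sqrt(37278) = 193.0751 cm/s
Sprue area: A = Q / v = 93 / 193.0751 = 0.4817 cm^2

0.4817 cm^2


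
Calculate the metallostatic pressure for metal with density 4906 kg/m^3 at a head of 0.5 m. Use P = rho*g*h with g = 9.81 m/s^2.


Formula: P = rho * g * h
rho * g = 4906 * 9.81 = 48127.86 N/m^3
P = 48127.86 * 0.5 = 24063.9300 Pa


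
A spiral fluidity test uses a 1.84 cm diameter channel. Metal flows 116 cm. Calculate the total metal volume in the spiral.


Formula: V = pi * (d/2)^2 * L  (cylinder volume)
Radius = 1.84/2 = 0.92 cm
V = pi * 0.92^2 * 116 = 308.4491 cm^3

Final answer: 308.4491 cm^3


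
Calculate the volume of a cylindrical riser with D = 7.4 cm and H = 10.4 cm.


Formula: V = pi * (D/2)^2 * H  (cylinder volume)
Radius = D/2 = 7.4/2 = 3.7 cm
V = pi * 3.7^2 * 10.4 = 447.2874 cm^3

447.2874 cm^3


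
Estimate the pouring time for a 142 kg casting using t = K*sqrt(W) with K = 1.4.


Formula: t = K * sqrt(W)
sqrt(W) = sqrt(142) = 11.91638
t = 1.4 * 11.91638 = 16.6829 s

16.6829 s


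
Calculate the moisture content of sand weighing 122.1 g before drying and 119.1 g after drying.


Formula: MC = (W_wet - W_dry) / W_wet * 100
Water mass = 122.1 - 119.1 = 3.0 g
MC = 3.0 / 122.1 * 100 = 2.4570%


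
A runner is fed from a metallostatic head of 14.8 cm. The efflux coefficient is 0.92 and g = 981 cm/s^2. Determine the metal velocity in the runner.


Formula: v = Cd * sqrt(2 * g * h)  (Torricelli with discharge coefficient)
2*g*h = 2 * 981 * 14.8 = 29037.6 cm^2/s^2
sqrt(29037.6) = 170.40423 cm/s
v = 0.92 * 170.40423 = 156.7719 cm/s

Final answer: 156.7719 cm/s


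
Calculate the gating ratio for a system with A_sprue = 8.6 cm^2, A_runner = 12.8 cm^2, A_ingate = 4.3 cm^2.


Sprue:Runner:Ingate = 1 : 12.8/8.6 : 4.3/8.6 = 1:1.49:0.50

1:1.49:0.50


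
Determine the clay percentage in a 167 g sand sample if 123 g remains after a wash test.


Formula: Clay% = (W_total - W_washed) / W_total * 100
Clay mass = 167 - 123 = 44 g
Clay% = 44 / 167 * 100 = 26.3473%

Final answer: 26.3473%


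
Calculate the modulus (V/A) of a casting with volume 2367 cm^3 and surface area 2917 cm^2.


Formula: Casting Modulus M = V / A
M = 2367 cm^3 / 2917 cm^2 = 0.8115 cm


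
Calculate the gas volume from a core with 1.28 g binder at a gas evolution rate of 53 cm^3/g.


Formula: V_gas = W_binder * gas_evolution_rate
V = 1.28 g * 53 cm^3/g = 67.8400 cm^3


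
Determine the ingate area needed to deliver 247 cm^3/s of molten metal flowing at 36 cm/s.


Formula: A_ingate = Q / v  (continuity equation)
A = 247 cm^3/s / 36 cm/s = 6.8611 cm^2

Answer: 6.8611 cm^2


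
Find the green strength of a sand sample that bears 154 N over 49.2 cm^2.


Formula: Compressive Strength = Force / Area
Strength = 154 N / 49.2 cm^2 = 3.1301 N/cm^2


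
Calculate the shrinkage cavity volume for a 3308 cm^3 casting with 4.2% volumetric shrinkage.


Formula: V_shrink = V_casting * shrinkage_pct / 100
V_shrink = 3308 cm^3 * 4.2 / 100 = 138.9360 cm^3

Answer: 138.9360 cm^3


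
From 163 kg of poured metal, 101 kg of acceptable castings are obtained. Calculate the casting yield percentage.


Formula: Casting Yield = (W_good / W_total) * 100
Yield = (101 kg / 163 kg) * 100 = 61.9632%


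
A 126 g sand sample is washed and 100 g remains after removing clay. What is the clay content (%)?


Formula: Clay% = (W_total - W_washed) / W_total * 100
Clay mass = 126 - 100 = 26 g
Clay% = 26 / 126 * 100 = 20.6349%

20.6349%


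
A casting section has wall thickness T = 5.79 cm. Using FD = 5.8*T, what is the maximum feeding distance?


Formula: FD = 5.8 * T  (riser feeding-distance rule)
FD = 5.8 * 5.79 cm = 33.5820 cm

Answer: 33.5820 cm


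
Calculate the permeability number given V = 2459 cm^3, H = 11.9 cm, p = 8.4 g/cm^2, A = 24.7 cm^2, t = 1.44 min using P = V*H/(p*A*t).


Formula: Permeability Number P = (V * H) / (p * A * t)
Numerator: V * H = 2459 * 11.9 = 29262.1
Denominator: p * A * t = 8.4 * 24.7 * 1.44 = 298.7712
P = 29262.1 / 298.7712 = 97.9415


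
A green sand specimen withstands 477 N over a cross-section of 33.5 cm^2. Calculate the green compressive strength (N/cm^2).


Formula: Compressive Strength = Force / Area
Strength = 477 N / 33.5 cm^2 = 14.2388 N/cm^2

Final answer: 14.2388 N/cm^2


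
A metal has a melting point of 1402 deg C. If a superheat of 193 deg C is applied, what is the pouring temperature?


Formula: T_pour = T_melt + Superheat
T_pour = 1402 + 193 = 1595 deg C

1595 deg C


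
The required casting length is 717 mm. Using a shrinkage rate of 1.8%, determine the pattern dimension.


Formula: L_pattern = L_casting * (1 + shrinkage_rate/100)
Shrinkage factor = 1 + 1.8/100 = 1.018
L_pattern = 717 mm * 1.018 = 729.9060 mm

Final answer: 729.9060 mm


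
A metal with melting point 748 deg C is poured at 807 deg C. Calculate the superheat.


Formula: Superheat = T_pour - T_melt
Superheat = 807 - 748 = 59 deg C


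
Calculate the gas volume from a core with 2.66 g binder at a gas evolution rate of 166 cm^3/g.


Formula: V_gas = W_binder * gas_evolution_rate
V = 2.66 g * 166 cm^3/g = 441.5600 cm^3

Answer: 441.5600 cm^3


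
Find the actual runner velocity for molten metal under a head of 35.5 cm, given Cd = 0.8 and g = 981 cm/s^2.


Formula: v = Cd * sqrt(2 * g * h)  (Torricelli with discharge coefficient)
2*g*h = 2 * 981 * 35.5 = 69651.0 cm^2/s^2
sqrt(69651.0) = 263.91476 cm/s
v = 0.8 * 263.91476 = 211.1318 cm/s

211.1318 cm/s


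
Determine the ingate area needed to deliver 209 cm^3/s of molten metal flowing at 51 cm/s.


Formula: A_ingate = Q / v  (continuity equation)
A = 209 cm^3/s / 51 cm/s = 4.0980 cm^2

Answer: 4.0980 cm^2


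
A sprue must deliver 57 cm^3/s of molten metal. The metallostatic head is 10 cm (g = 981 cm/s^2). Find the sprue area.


Formula: v = sqrt(2*g*h), A = Q/v
Velocity: v = sqrt(2 * 981 * 10) = sqrt(19620) = 140.0714 cm/s
Sprue area: A = Q / v = 57 / 140.0714 = 0.4069 cm^2


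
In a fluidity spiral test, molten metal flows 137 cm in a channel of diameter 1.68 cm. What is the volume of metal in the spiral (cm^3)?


Formula: V = pi * (d/2)^2 * L  (cylinder volume)
Radius = 1.68/2 = 0.84 cm
V = pi * 0.84^2 * 137 = 303.6890 cm^3


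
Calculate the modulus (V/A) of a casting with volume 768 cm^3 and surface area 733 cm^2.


Formula: Casting Modulus M = V / A
M = 768 cm^3 / 733 cm^2 = 1.0477 cm

1.0477 cm


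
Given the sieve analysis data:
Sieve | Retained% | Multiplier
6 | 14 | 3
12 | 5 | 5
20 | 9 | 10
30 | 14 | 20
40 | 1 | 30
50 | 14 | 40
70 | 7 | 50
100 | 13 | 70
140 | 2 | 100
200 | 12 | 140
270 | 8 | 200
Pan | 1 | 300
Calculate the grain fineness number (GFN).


Formula: GFN = sum(pct * multiplier) / sum(pct)
sum(pct * multiplier) = 6067
sum(pct) = 100
GFN = 6067 / 100 = 60.67

60.67


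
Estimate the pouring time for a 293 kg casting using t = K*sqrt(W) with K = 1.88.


Formula: t = K * sqrt(W)
sqrt(W) = sqrt(293) = 17.11724
t = 1.88 * 17.11724 = 32.1804 s


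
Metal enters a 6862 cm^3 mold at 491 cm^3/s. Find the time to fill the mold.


Formula: t_fill = V_mold / Q_flow
t = 6862 cm^3 / 491 cm^3/s = 13.9756 s

13.9756 s


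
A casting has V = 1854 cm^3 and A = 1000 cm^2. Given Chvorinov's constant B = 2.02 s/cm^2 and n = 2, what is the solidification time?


Formula: t_s = B * (V/A)^n  (Chvorinov's rule, n=2)
Modulus M = V/A = 1854/1000 = 1.854000 cm
M^2 = 1.854000^2 = 3.437316 cm^2
t_s = 2.02 * 3.437316 = 6.9434 s

Answer: 6.9434 s


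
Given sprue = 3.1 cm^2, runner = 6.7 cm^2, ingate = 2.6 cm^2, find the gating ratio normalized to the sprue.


Sprue:Runner:Ingate = 1 : 6.7/3.1 : 2.6/3.1 = 1:2.16:0.84

Final answer: 1:2.16:0.84


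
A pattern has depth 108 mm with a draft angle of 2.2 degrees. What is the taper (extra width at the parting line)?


Formula: taper = depth * tan(draft_angle)
tan(2.2 deg) = 0.0384161
taper = 108 mm * 0.0384161 = 4.1489 mm


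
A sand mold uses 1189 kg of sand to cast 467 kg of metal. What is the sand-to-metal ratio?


Formula: Sand-to-Metal Ratio = W_sand / W_metal
Ratio = 1189 kg / 467 kg = 2.5460

Final answer: 2.5460


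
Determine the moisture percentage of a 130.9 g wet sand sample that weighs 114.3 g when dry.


Formula: MC = (W_wet - W_dry) / W_wet * 100
Water mass = 130.9 - 114.3 = 16.6 g
MC = 16.6 / 130.9 * 100 = 12.6814%

Answer: 12.6814%


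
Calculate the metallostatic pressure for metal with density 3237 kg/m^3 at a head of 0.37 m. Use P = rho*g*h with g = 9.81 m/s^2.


Formula: P = rho * g * h
rho * g = 3237 * 9.81 = 31754.97 N/m^3
P = 31754.97 * 0.37 = 11749.3389 Pa

Final answer: 11749.3389 Pa


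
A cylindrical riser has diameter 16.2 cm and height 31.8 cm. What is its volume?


Formula: V = pi * (D/2)^2 * H  (cylinder volume)
Radius = D/2 = 16.2/2 = 8.1 cm
V = pi * 8.1^2 * 31.8 = 6554.6126 cm^3

6554.6126 cm^3


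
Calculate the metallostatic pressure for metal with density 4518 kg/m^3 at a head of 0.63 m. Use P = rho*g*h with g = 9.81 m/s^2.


Formula: P = rho * g * h
rho * g = 4518 * 9.81 = 44321.58 N/m^3
P = 44321.58 * 0.63 = 27922.5954 Pa


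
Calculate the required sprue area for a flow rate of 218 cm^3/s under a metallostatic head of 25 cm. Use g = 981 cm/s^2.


Formula: v = sqrt(2*g*h), A = Q/v
Velocity: v = sqrt(2 * 981 * 25) = sqrt(49050) = 221.4723 cm/s
Sprue area: A = Q / v = 218 / 221.4723 = 0.9843 cm^2

Answer: 0.9843 cm^2


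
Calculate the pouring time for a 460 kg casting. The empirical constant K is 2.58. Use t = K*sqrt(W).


Formula: t = K * sqrt(W)
sqrt(W) = sqrt(460) = 21.44761
t = 2.58 * 21.44761 = 55.3348 s


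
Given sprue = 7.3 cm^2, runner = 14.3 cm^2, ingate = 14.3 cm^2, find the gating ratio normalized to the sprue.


Sprue:Runner:Ingate = 1 : 14.3/7.3 : 14.3/7.3 = 1:1.96:1.96

Answer: 1:1.96:1.96


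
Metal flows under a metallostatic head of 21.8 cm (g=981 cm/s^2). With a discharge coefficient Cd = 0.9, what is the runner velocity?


Formula: v = Cd * sqrt(2 * g * h)  (Torricelli with discharge coefficient)
2*g*h = 2 * 981 * 21.8 = 42771.6 cm^2/s^2
sqrt(42771.6) = 206.81296 cm/s
v = 0.9 * 206.81296 = 186.1317 cm/s

186.1317 cm/s


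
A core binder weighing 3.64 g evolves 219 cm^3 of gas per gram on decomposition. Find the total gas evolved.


Formula: V_gas = W_binder * gas_evolution_rate
V = 3.64 g * 219 cm^3/g = 797.1600 cm^3

Answer: 797.1600 cm^3


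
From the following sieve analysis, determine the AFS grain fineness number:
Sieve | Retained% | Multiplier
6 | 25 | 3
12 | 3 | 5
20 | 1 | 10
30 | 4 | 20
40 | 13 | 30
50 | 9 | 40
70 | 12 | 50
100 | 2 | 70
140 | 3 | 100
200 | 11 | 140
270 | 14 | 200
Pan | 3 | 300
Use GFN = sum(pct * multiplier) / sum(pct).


Formula: GFN = sum(pct * multiplier) / sum(pct)
sum(pct * multiplier) = 7210
sum(pct) = 100
GFN = 7210 / 100 = 72.10


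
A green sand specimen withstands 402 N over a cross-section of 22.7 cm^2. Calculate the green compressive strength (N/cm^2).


Formula: Compressive Strength = Force / Area
Strength = 402 N / 22.7 cm^2 = 17.7093 N/cm^2

Answer: 17.7093 N/cm^2


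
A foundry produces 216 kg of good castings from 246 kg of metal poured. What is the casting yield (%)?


Formula: Casting Yield = (W_good / W_total) * 100
Yield = (216 kg / 246 kg) * 100 = 87.8049%

87.8049%


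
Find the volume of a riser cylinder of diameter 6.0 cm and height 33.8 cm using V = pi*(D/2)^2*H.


Formula: V = pi * (D/2)^2 * H  (cylinder volume)
Radius = D/2 = 6.0/2 = 3.0 cm
V = pi * 3.0^2 * 33.8 = 955.6725 cm^3

Final answer: 955.6725 cm^3


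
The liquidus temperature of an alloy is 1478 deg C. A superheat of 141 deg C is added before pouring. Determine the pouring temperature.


Formula: T_pour = T_melt + Superheat
T_pour = 1478 + 141 = 1619 deg C

Final answer: 1619 deg C


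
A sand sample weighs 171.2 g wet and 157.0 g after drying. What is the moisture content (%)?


Formula: MC = (W_wet - W_dry) / W_wet * 100
Water mass = 171.2 - 157.0 = 14.2 g
MC = 14.2 / 171.2 * 100 = 8.2944%

Final answer: 8.2944%


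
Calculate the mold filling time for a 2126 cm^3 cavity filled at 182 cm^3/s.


Formula: t_fill = V_mold / Q_flow
t = 2126 cm^3 / 182 cm^3/s = 11.6813 s

Answer: 11.6813 s


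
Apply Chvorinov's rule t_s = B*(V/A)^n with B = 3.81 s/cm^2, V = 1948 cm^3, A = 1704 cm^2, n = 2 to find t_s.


Formula: t_s = B * (V/A)^n  (Chvorinov's rule, n=2)
Modulus M = V/A = 1948/1704 = 1.143192 cm
M^2 = 1.143192^2 = 1.306888 cm^2
t_s = 3.81 * 1.306888 = 4.9792 s

Answer: 4.9792 s


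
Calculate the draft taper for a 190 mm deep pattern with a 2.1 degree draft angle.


Formula: taper = depth * tan(draft_angle)
tan(2.1 deg) = 0.0366683
taper = 190 mm * 0.0366683 = 6.9670 mm

Final answer: 6.9670 mm


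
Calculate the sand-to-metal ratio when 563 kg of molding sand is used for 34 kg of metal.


Formula: Sand-to-Metal Ratio = W_sand / W_metal
Ratio = 563 kg / 34 kg = 16.5588

Answer: 16.5588


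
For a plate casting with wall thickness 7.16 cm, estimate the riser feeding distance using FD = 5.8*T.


Formula: FD = 5.8 * T  (riser feeding-distance rule)
FD = 5.8 * 7.16 cm = 41.5280 cm

Answer: 41.5280 cm


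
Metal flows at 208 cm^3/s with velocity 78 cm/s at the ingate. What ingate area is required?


Formula: A_ingate = Q / v  (continuity equation)
A = 208 cm^3/s / 78 cm/s = 2.6667 cm^2

2.6667 cm^2


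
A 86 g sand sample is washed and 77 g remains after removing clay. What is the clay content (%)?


Formula: Clay% = (W_total - W_washed) / W_total * 100
Clay mass = 86 - 77 = 9 g
Clay% = 9 / 86 * 100 = 10.4651%


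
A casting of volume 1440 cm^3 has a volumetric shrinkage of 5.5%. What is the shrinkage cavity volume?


Formula: V_shrink = V_casting * shrinkage_pct / 100
V_shrink = 1440 cm^3 * 5.5 / 100 = 79.2000 cm^3

Final answer: 79.2000 cm^3


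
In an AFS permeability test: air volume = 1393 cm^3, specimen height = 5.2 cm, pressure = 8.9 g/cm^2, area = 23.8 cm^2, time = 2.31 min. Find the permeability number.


Formula: Permeability Number P = (V * H) / (p * A * t)
Numerator: V * H = 1393 * 5.2 = 7243.6
Denominator: p * A * t = 8.9 * 23.8 * 2.31 = 489.3042
P = 7243.6 / 489.3042 = 14.8039

14.8039


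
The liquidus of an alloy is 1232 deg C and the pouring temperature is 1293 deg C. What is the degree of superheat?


Formula: Superheat = T_pour - T_melt
Superheat = 1293 - 1232 = 61 deg C

Answer: 61 deg C


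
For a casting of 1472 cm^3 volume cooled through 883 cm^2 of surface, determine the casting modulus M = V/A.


Formula: Casting Modulus M = V / A
M = 1472 cm^3 / 883 cm^2 = 1.6670 cm

Answer: 1.6670 cm


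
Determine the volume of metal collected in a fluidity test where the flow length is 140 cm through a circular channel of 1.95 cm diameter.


Formula: V = pi * (d/2)^2 * L  (cylinder volume)
Radius = 1.95/2 = 0.975 cm
V = pi * 0.975^2 * 140 = 418.1067 cm^3

Final answer: 418.1067 cm^3


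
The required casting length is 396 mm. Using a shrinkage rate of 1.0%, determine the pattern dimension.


Formula: L_pattern = L_casting * (1 + shrinkage_rate/100)
Shrinkage factor = 1 + 1.0/100 = 1.01
L_pattern = 396 mm * 1.01 = 399.9600 mm

399.9600 mm


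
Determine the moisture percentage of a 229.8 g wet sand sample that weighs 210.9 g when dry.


Formula: MC = (W_wet - W_dry) / W_wet * 100
Water mass = 229.8 - 210.9 = 18.9 g
MC = 18.9 / 229.8 * 100 = 8.2245%

8.2245%


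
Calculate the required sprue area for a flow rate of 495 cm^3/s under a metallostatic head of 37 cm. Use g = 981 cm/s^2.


Formula: v = sqrt(2*g*h), A = Q/v
Velocity: v = sqrt(2 * 981 * 37) = sqrt(72594) = 269.4327 cm/s
Sprue area: A = Q / v = 495 / 269.4327 = 1.8372 cm^2

Final answer: 1.8372 cm^2


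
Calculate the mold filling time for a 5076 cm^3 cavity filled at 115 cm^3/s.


Formula: t_fill = V_mold / Q_flow
t = 5076 cm^3 / 115 cm^3/s = 44.1391 s

Final answer: 44.1391 s


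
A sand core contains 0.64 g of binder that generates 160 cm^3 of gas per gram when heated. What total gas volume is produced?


Formula: V_gas = W_binder * gas_evolution_rate
V = 0.64 g * 160 cm^3/g = 102.4000 cm^3

Final answer: 102.4000 cm^3


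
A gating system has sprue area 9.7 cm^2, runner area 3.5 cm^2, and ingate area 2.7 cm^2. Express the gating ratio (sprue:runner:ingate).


Sprue:Runner:Ingate = 1 : 3.5/9.7 : 2.7/9.7 = 1:0.36:0.28

1:0.36:0.28


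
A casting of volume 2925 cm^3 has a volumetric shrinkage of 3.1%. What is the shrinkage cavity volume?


Formula: V_shrink = V_casting * shrinkage_pct / 100
V_shrink = 2925 cm^3 * 3.1 / 100 = 90.6750 cm^3

90.6750 cm^3


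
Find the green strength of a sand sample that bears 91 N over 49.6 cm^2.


Formula: Compressive Strength = Force / Area
Strength = 91 N / 49.6 cm^2 = 1.8347 N/cm^2

Final answer: 1.8347 N/cm^2


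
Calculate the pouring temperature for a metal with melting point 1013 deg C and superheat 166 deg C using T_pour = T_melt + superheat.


Formula: T_pour = T_melt + Superheat
T_pour = 1013 + 166 = 1179 deg C

1179 deg C


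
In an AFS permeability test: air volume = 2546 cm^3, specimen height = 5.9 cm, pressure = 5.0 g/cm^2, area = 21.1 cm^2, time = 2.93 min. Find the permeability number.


Formula: Permeability Number P = (V * H) / (p * A * t)
Numerator: V * H = 2546 * 5.9 = 15021.4
Denominator: p * A * t = 5.0 * 21.1 * 2.93 = 309.115
P = 15021.4 / 309.115 = 48.5949

48.5949


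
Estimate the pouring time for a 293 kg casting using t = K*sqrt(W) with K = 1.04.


Formula: t = K * sqrt(W)
sqrt(W) = sqrt(293) = 17.11724
t = 1.04 * 17.11724 = 17.8019 s

17.8019 s


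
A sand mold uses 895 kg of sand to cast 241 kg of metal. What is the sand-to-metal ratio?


Formula: Sand-to-Metal Ratio = W_sand / W_metal
Ratio = 895 kg / 241 kg = 3.7137

Final answer: 3.7137


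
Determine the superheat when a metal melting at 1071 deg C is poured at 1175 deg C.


Formula: Superheat = T_pour - T_melt
Superheat = 1175 - 1071 = 104 deg C

Answer: 104 deg C


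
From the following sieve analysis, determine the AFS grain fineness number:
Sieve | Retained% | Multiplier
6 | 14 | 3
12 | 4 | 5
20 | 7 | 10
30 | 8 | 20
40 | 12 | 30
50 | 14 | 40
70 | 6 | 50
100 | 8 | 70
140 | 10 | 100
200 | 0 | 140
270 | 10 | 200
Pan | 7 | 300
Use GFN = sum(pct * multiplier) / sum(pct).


Formula: GFN = sum(pct * multiplier) / sum(pct)
sum(pct * multiplier) = 7172
sum(pct) = 100
GFN = 7172 / 100 = 71.72

Answer: 71.72


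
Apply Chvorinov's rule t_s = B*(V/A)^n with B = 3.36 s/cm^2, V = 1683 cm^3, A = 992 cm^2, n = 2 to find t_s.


Formula: t_s = B * (V/A)^n  (Chvorinov's rule, n=2)
Modulus M = V/A = 1683/992 = 1.696573 cm
M^2 = 1.696573^2 = 2.878360 cm^2
t_s = 3.36 * 2.878360 = 9.6713 s

Answer: 9.6713 s


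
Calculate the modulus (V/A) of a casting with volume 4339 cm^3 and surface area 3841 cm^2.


Formula: Casting Modulus M = V / A
M = 4339 cm^3 / 3841 cm^2 = 1.1297 cm

Answer: 1.1297 cm


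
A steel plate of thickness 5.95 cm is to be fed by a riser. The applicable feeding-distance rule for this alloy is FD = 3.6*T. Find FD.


Formula: FD = 3.6 * T  (riser feeding-distance rule)
FD = 3.6 * 5.95 cm = 21.4200 cm

21.4200 cm


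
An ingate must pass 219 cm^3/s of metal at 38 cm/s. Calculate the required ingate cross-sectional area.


Formula: A_ingate = Q / v  (continuity equation)
A = 219 cm^3/s / 38 cm/s = 5.7632 cm^2

5.7632 cm^2


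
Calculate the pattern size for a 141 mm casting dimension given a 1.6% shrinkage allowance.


Formula: L_pattern = L_casting * (1 + shrinkage_rate/100)
Shrinkage factor = 1 + 1.6/100 = 1.016
L_pattern = 141 mm * 1.016 = 143.2560 mm

Final answer: 143.2560 mm


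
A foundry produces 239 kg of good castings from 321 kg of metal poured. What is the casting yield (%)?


Formula: Casting Yield = (W_good / W_total) * 100
Yield = (239 kg / 321 kg) * 100 = 74.4548%

Answer: 74.4548%


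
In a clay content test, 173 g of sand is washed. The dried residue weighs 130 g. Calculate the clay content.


Formula: Clay% = (W_total - W_washed) / W_total * 100
Clay mass = 173 - 130 = 43 g
Clay% = 43 / 173 * 100 = 24.8555%

24.8555%


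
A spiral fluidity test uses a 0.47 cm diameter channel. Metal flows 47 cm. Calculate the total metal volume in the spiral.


Formula: V = pi * (d/2)^2 * L  (cylinder volume)
Radius = 0.47/2 = 0.235 cm
V = pi * 0.235^2 * 47 = 8.1542 cm^3

Answer: 8.1542 cm^3


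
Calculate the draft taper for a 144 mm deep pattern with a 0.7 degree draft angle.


Formula: taper = depth * tan(draft_angle)
tan(0.7 deg) = 0.0122179
taper = 144 mm * 0.0122179 = 1.7594 mm

Answer: 1.7594 mm


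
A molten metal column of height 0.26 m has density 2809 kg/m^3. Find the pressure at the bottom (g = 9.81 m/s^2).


Formula: P = rho * g * h
rho * g = 2809 * 9.81 = 27556.29 N/m^3
P = 27556.29 * 0.26 = 7164.6354 Pa


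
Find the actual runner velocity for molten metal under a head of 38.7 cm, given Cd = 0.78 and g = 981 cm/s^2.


Formula: v = Cd * sqrt(2 * g * h)  (Torricelli with discharge coefficient)
2*g*h = 2 * 981 * 38.7 = 75929.4 cm^2/s^2
sqrt(75929.4) = 275.55290 cm/s
v = 0.78 * 275.55290 = 214.9313 cm/s

Answer: 214.9313 cm/s


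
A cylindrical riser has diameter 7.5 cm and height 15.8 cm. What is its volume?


Formula: V = pi * (D/2)^2 * H  (cylinder volume)
Radius = D/2 = 7.5/2 = 3.75 cm
V = pi * 3.75^2 * 15.8 = 698.0226 cm^3


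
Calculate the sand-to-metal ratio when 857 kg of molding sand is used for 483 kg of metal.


Formula: Sand-to-Metal Ratio = W_sand / W_metal
Ratio = 857 kg / 483 kg = 1.7743

1.7743


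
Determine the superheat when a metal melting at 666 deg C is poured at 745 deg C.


Formula: Superheat = T_pour - T_melt
Superheat = 745 - 666 = 79 deg C

79 deg C


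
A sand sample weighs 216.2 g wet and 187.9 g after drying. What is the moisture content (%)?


Formula: MC = (W_wet - W_dry) / W_wet * 100
Water mass = 216.2 - 187.9 = 28.3 g
MC = 28.3 / 216.2 * 100 = 13.0897%

13.0897%


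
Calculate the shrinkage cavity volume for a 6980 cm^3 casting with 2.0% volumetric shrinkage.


Formula: V_shrink = V_casting * shrinkage_pct / 100
V_shrink = 6980 cm^3 * 2.0 / 100 = 139.6000 cm^3

Final answer: 139.6000 cm^3


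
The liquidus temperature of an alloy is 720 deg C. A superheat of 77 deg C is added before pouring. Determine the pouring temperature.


Formula: T_pour = T_melt + Superheat
T_pour = 720 + 77 = 797 deg C

797 deg C


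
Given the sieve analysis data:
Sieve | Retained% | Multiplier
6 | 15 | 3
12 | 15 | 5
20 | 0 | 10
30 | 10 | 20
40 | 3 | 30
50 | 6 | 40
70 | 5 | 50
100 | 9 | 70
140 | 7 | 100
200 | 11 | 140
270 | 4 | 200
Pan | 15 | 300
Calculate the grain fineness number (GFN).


Formula: GFN = sum(pct * multiplier) / sum(pct)
sum(pct * multiplier) = 9070
sum(pct) = 100
GFN = 9070 / 100 = 90.70


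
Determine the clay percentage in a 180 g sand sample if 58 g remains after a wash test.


Formula: Clay% = (W_total - W_washed) / W_total * 100
Clay mass = 180 - 58 = 122 g
Clay% = 122 / 180 * 100 = 67.7778%


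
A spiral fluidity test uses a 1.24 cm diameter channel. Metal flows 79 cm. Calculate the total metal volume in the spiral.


Formula: V = pi * (d/2)^2 * L  (cylinder volume)
Radius = 1.24/2 = 0.62 cm
V = pi * 0.62^2 * 79 = 95.4026 cm^3


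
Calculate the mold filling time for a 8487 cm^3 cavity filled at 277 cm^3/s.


Formula: t_fill = V_mold / Q_flow
t = 8487 cm^3 / 277 cm^3/s = 30.6390 s

30.6390 s


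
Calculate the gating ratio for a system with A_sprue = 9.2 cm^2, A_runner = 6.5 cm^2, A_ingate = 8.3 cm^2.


Sprue:Runner:Ingate = 1 : 6.5/9.2 : 8.3/9.2 = 1:0.71:0.90


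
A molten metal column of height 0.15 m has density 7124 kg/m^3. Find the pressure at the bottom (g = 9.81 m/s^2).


Formula: P = rho * g * h
rho * g = 7124 * 9.81 = 69886.44 N/m^3
P = 69886.44 * 0.15 = 10482.9660 Pa

10482.9660 Pa


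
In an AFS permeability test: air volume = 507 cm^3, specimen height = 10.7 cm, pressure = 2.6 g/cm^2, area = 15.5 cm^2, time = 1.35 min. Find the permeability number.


Formula: Permeability Number P = (V * H) / (p * A * t)
Numerator: V * H = 507 * 10.7 = 5424.9
Denominator: p * A * t = 2.6 * 15.5 * 1.35 = 54.405
P = 5424.9 / 54.405 = 99.7133

Answer: 99.7133


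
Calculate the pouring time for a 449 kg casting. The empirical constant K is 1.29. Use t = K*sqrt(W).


Formula: t = K * sqrt(W)
sqrt(W) = sqrt(449) = 21.18962
t = 1.29 * 21.18962 = 27.3346 s


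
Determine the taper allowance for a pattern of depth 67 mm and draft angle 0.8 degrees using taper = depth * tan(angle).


Formula: taper = depth * tan(draft_angle)
tan(0.8 deg) = 0.0139635
taper = 67 mm * 0.0139635 = 0.9356 mm

Answer: 0.9356 mm


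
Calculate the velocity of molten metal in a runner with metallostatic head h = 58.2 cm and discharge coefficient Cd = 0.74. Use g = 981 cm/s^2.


Formula: v = Cd * sqrt(2 * g * h)  (Torricelli with discharge coefficient)
2*g*h = 2 * 981 * 58.2 = 114188.4 cm^2/s^2
sqrt(114188.4) = 337.91774 cm/s
v = 0.74 * 337.91774 = 250.0591 cm/s

250.0591 cm/s


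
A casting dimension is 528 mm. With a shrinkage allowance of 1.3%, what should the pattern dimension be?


Formula: L_pattern = L_casting * (1 + shrinkage_rate/100)
Shrinkage factor = 1 + 1.3/100 = 1.013
L_pattern = 528 mm * 1.013 = 534.8640 mm

534.8640 mm


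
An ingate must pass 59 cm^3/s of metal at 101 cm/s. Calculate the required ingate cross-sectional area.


Formula: A_ingate = Q / v  (continuity equation)
A = 59 cm^3/s / 101 cm/s = 0.5842 cm^2

0.5842 cm^2


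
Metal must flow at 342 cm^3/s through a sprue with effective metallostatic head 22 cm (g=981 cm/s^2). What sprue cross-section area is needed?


Formula: v = sqrt(2*g*h), A = Q/v
Velocity: v = sqrt(2 * 981 * 22) = sqrt(43164) = 207.7595 cm/s
Sprue area: A = Q / v = 342 / 207.7595 = 1.6461 cm^2

Answer: 1.6461 cm^2


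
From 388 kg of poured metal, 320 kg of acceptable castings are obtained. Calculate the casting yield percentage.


Formula: Casting Yield = (W_good / W_total) * 100
Yield = (320 kg / 388 kg) * 100 = 82.4742%

82.4742%


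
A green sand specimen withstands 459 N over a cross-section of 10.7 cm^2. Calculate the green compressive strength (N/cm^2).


Formula: Compressive Strength = Force / Area
Strength = 459 N / 10.7 cm^2 = 42.8972 N/cm^2

Final answer: 42.8972 N/cm^2


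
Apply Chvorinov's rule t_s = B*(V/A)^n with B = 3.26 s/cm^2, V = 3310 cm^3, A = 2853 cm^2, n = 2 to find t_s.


Formula: t_s = B * (V/A)^n  (Chvorinov's rule, n=2)
Modulus M = V/A = 3310/2853 = 1.160182 cm
M^2 = 1.160182^2 = 1.346022 cm^2
t_s = 3.26 * 1.346022 = 4.3880 s

Answer: 4.3880 s


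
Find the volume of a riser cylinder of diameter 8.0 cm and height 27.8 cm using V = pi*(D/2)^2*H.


Formula: V = pi * (D/2)^2 * H  (cylinder volume)
Radius = D/2 = 8.0/2 = 4.0 cm
V = pi * 4.0^2 * 27.8 = 1397.3804 cm^3

1397.3804 cm^3


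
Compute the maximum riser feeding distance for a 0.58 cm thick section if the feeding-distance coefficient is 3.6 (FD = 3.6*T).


Formula: FD = 3.6 * T  (riser feeding-distance rule)
FD = 3.6 * 0.58 cm = 2.0880 cm


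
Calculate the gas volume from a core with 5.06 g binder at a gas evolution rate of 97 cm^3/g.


Formula: V_gas = W_binder * gas_evolution_rate
V = 5.06 g * 97 cm^3/g = 490.8200 cm^3

Answer: 490.8200 cm^3


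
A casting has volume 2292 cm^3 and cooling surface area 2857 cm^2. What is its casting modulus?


Formula: Casting Modulus M = V / A
M = 2292 cm^3 / 2857 cm^2 = 0.8022 cm

Answer: 0.8022 cm


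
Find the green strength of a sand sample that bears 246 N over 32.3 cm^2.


Formula: Compressive Strength = Force / Area
Strength = 246 N / 32.3 cm^2 = 7.6161 N/cm^2

Final answer: 7.6161 N/cm^2


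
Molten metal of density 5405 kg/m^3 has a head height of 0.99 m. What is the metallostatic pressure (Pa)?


Formula: P = rho * g * h
rho * g = 5405 * 9.81 = 53023.05 N/m^3
P = 53023.05 * 0.99 = 52492.8195 Pa

52492.8195 Pa


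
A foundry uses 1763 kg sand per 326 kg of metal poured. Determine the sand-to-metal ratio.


Formula: Sand-to-Metal Ratio = W_sand / W_metal
Ratio = 1763 kg / 326 kg = 5.4080

5.4080


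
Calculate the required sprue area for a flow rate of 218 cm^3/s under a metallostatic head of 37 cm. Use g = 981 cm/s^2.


Formula: v = sqrt(2*g*h), A = Q/v
Velocity: v = sqrt(2 * 981 * 37) = sqrt(72594) = 269.4327 cm/s
Sprue area: A = Q / v = 218 / 269.4327 = 0.8091 cm^2

Answer: 0.8091 cm^2


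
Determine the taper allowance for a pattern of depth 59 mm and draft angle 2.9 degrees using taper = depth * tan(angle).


Formula: taper = depth * tan(draft_angle)
tan(2.9 deg) = 0.0506578
taper = 59 mm * 0.0506578 = 2.9888 mm

2.9888 mm


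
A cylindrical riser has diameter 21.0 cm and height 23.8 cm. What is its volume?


Formula: V = pi * (D/2)^2 * H  (cylinder volume)
Radius = D/2 = 21.0/2 = 10.5 cm
V = pi * 10.5^2 * 23.8 = 8243.3820 cm^3

Final answer: 8243.3820 cm^3


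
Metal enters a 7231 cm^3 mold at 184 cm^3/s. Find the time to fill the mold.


Formula: t_fill = V_mold / Q_flow
t = 7231 cm^3 / 184 cm^3/s = 39.2989 s

Final answer: 39.2989 s


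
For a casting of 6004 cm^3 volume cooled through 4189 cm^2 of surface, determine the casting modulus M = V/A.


Formula: Casting Modulus M = V / A
M = 6004 cm^3 / 4189 cm^2 = 1.4333 cm

Final answer: 1.4333 cm


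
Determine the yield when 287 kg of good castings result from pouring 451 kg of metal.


Formula: Casting Yield = (W_good / W_total) * 100
Yield = (287 kg / 451 kg) * 100 = 63.6364%

Final answer: 63.6364%


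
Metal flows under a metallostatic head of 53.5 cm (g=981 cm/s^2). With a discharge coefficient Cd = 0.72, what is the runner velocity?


Formula: v = Cd * sqrt(2 * g * h)  (Torricelli with discharge coefficient)
2*g*h = 2 * 981 * 53.5 = 104967.0 cm^2/s^2
sqrt(104967.0) = 323.98611 cm/s
v = 0.72 * 323.98611 = 233.2700 cm/s

Answer: 233.2700 cm/s


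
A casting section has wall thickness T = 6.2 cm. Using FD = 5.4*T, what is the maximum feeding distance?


Formula: FD = 5.4 * T  (riser feeding-distance rule)
FD = 5.4 * 6.2 cm = 33.4800 cm

33.4800 cm


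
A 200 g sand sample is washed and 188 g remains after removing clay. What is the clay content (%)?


Formula: Clay% = (W_total - W_washed) / W_total * 100
Clay mass = 200 - 188 = 12 g
Clay% = 12 / 200 * 100 = 6.0000%

Answer: 6.0000%


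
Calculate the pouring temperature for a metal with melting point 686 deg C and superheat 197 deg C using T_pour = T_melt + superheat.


Formula: T_pour = T_melt + Superheat
T_pour = 686 + 197 = 883 deg C

883 deg C


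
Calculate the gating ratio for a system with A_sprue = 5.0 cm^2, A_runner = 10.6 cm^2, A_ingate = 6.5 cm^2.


Sprue:Runner:Ingate = 1 : 10.6/5.0 : 6.5/5.0 = 1:2.12:1.30


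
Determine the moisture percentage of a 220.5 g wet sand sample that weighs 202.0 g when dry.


Formula: MC = (W_wet - W_dry) / W_wet * 100
Water mass = 220.5 - 202.0 = 18.5 g
MC = 18.5 / 220.5 * 100 = 8.3900%

8.3900%


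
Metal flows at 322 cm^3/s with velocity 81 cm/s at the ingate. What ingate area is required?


Formula: A_ingate = Q / v  (continuity equation)
A = 322 cm^3/s / 81 cm/s = 3.9753 cm^2

Final answer: 3.9753 cm^2


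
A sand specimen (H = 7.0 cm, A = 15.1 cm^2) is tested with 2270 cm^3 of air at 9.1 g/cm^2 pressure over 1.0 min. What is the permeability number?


Formula: Permeability Number P = (V * H) / (p * A * t)
Numerator: V * H = 2270 * 7.0 = 15890.0
Denominator: p * A * t = 9.1 * 15.1 * 1.0 = 137.41
P = 15890.0 / 137.41 = 115.6393

115.6393


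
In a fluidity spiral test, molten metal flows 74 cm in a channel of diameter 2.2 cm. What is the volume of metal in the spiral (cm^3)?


Formula: V = pi * (d/2)^2 * L  (cylinder volume)
Radius = 2.2/2 = 1.1 cm
V = pi * 1.1^2 * 74 = 281.2982 cm^3


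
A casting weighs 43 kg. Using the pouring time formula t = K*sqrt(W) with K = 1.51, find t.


Formula: t = K * sqrt(W)
sqrt(W) = sqrt(43) = 6.55744
t = 1.51 * 6.55744 = 9.9017 s

Answer: 9.9017 s


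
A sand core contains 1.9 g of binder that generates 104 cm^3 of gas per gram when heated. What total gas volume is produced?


Formula: V_gas = W_binder * gas_evolution_rate
V = 1.9 g * 104 cm^3/g = 197.6000 cm^3

Final answer: 197.6000 cm^3


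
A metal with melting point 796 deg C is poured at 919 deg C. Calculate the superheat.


Formula: Superheat = T_pour - T_melt
Superheat = 919 - 796 = 123 deg C

Final answer: 123 deg C


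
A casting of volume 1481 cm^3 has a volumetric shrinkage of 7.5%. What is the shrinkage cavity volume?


Formula: V_shrink = V_casting * shrinkage_pct / 100
V_shrink = 1481 cm^3 * 7.5 / 100 = 111.0750 cm^3
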